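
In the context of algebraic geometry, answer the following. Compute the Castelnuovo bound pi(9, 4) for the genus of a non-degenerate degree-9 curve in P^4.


Castelnuovo's bound: write d - 1 = m(r-1) + epsilon with 0 <= epsilon < r-1.
d - 1 = 9 - 1 = 8
r - 1 = 4 - 1 = 3
8 = 2*3 + 2, so m = 2, epsilon = 2
pi(d, r) = m(m-1)(r-1)/2 + m*epsilon
= 2*1*3/2 + 2*2
= 6/2 + 4
= 3 + 4 = 7

7


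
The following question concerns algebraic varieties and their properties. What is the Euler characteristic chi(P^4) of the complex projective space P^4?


The complex projective space P^4 has one cell in each even real dimension 0, 2, ..., 8.
The cohomology groups are H^{2k}(P^4) = Z for k = 0,...,4, and 0 otherwise.
Euler characteristic = sum of Betti numbers = 1 per even-dimensional cohomology group.
chi(P^4) = 4 + 1 = 5

5


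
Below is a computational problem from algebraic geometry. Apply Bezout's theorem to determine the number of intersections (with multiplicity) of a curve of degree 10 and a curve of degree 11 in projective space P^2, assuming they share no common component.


Bezout's theorem states the intersection count equals the product of degrees.
Intersection count = 10 * 11 = 110

110


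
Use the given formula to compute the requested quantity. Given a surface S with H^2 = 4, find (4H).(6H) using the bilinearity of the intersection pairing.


Using bilinearity of the intersection pairing on a surface S:
(aH).(bH) = ab * (H.H)
We have H^2 = 4.
D.E = (4H).(6H) = 4*6*4
= 24*4
= 96

96


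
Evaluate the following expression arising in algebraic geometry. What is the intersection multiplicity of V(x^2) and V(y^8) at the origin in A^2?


The intersection multiplicity of V(x^a) and V(y^b) at the origin is:
I(O; V(x^2), V(y^8)) = dim_k(k[x,y]/(x^2, y^8))
A basis for k[x,y]/(x^2, y^8) is the set of monomials x^i * y^j
where 0 <= i < 2 and 0 <= j < 8.
The number of such monomials is 2 * 8 = 16

16


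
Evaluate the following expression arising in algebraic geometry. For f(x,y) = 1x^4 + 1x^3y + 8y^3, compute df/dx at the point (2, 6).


df/dx = 4*1*x^3 + 3*1*x^2*y
At (2,6): 4*1*2^3 + 3*1*2^2*6
= 32 + 72
= 104

104


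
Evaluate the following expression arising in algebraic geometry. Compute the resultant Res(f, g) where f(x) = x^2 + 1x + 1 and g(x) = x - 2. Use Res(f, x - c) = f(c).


For Res(f, x - c), we evaluate f at x = c.
f(2) = 2^2 + 1*2 + 1
= 4 + 2 + 1
= 6 + 1 = 7
Res(f, g) = 7

7


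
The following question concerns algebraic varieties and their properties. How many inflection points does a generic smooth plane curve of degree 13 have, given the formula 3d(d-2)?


For a general smooth plane curve C of degree d, the inflection points are
the intersection of C with its Hessian curve, which has degree 3(d-2).
By Bezout, the total intersection number is d * 3(d-2) = 13 * 33 = 429.
For a general curve every flex is ordinary, so each contributes
multiplicity 1 to C·Hess(C), and the number of distinct inflection
points is 3d(d-2).
Inflection points = 3*13*(13-2) = 3*13*11 = 429

429


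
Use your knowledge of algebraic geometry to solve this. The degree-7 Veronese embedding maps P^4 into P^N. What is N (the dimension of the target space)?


The Veronese embedding v_d: P^n -> P^N maps each point to all
degree-d monomials in n+1 homogeneous coordinates.
N = C(n+d, d) - 1
N = C(4+7, 7) - 1
N = C(11, 7) - 1
C(11, 7) = 330
N = 330 - 1 = 329

329


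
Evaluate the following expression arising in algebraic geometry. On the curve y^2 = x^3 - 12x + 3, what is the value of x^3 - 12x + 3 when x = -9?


Compute x^3 - 12x + 3 at x = -9:
x^3 = (-9)^3 = -729
(-12)*x = (-12)*(-9) = 108
Sum: -729 + 108 + 3 = -618

-618


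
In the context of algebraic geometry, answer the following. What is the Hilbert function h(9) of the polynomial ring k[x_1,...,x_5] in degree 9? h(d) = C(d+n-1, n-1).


The Hilbert function for the polynomial ring in 5 variables is:
h(d) = C(d+n-1, n-1)
h(9) = C(9+5-1, 5-1) = C(13, 4)
= 13! / (4! * 9!)
= 715

715


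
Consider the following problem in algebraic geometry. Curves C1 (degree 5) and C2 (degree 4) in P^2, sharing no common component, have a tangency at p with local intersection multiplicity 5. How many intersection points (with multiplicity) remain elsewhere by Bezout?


By Bezout's theorem, the total intersection number is d1 * d2.
Total = 5 * 4 = 20
Intersection multiplicity at p = 5
Remaining intersections = 20 - 5 = 15

15


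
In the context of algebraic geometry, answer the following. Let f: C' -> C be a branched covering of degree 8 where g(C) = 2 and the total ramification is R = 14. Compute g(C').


Riemann-Hurwitz formula: 2g' - 2 = d(2g - 2) + R
Given: d = 8, g = 2, R = 14
2g' - 2 = 8*(2*2 - 2) + 14
2g' - 2 = 8*2 + 14
2g' - 2 = 16 + 14 = 30
2g' = 32
g' = 16

16


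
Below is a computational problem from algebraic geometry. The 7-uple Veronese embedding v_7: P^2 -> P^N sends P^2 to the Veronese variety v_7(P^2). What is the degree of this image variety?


The Veronese variety v_7(P^2) has degree d^r.
d^r = 7^2 = 49

49


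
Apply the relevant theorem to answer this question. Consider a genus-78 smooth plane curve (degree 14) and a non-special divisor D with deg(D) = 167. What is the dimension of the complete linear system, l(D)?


First, compute the genus of a smooth plane curve of degree 14:
g = (d-1)(d-2)/2 = (14-1)(14-2)/2 = 78
For a non-special divisor D (i.e., h^1(D) = 0), Riemann-Roch gives:
l(D) = deg(D) - g + 1
Since deg(D) = 167 >= 2g - 1 = 155, D is non-special.
l(D) = 167 - 78 + 1 = 90

90


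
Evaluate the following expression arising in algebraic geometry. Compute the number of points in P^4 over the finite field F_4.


P^4(F_4) has (q^(n+1) - 1)/(q - 1) points.
= 4^4 + 4^3 + 4^2 + 4^1 + 4^0
= 256 + 64 + 16 + 4 + 1
= 341

341


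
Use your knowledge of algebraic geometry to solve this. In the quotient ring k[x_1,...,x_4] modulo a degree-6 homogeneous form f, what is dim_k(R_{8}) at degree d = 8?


For R = k[x_1,...,x_n]/(f) with f homogeneous of degree e:
The Hilbert series is (1 - t^e)/(1 - t)^n.
So h(d) = C(d+n-1, n-1) - C(d-e+n-1, n-1) for d >= e.
With n=4, e=6, d=8:
C(8+4-1, 4-1) = C(11, 3) = 165
C(8-6+4-1, 4-1) = C(5, 3) = 10
h(8) = 165 - 10 = 155

155


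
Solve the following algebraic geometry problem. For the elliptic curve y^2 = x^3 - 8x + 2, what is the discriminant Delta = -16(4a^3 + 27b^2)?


Compute each component:
4a^3 = 4*(-8)^3 = 4*(-512) = -2048
27b^2 = 27*2^2 = 27*4 = 108
4a^3 + 27b^2 = -2048 + 108 = -1940
Delta = -16*(-1940) = 31040

31040


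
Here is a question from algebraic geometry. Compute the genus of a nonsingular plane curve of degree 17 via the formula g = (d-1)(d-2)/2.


Using the genus formula for smooth plane curves:
g = (d-1)(d-2)/2
g = (17-1)(17-2)/2
g = 16*15/2
g = 240/2 = 120

120


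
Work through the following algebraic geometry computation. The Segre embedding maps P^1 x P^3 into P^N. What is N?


The Segre embedding maps P^m x P^n into P^N via
all products of coordinates from each factor.
N = (m+1)(n+1) - 1
N = (1+1)(3+1) - 1
N = 2*4 - 1
N = 8 - 1 = 7

7


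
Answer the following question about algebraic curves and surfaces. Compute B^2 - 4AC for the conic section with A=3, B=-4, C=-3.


The discriminant of a conic Ax^2 + Bxy + Cy^2 + ... = 0 is B^2 - 4AC.
B^2 = (-4)^2 = 16
4AC = 4*3*(-3) = -36
Discriminant = 16 + 36 = 52

52


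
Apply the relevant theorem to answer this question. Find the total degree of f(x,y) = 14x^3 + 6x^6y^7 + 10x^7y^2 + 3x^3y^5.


Examine each term for its total degree (sum of exponents).
  Term '14x^3' has total degree 3+0 = 3.
  Term '6x^6y^7' has total degree 6+7 = 13.
  Term '10x^7y^2' has total degree 7+2 = 9.
  Term '3x^3y^5' has total degree 3+5 = 8.
The maximum total degree among all terms is 13.

13


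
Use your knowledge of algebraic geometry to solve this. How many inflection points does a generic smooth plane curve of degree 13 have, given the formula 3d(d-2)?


For a general smooth plane curve C of degree d, the inflection points are
the intersection of C with its Hessian curve, which has degree 3(d-2).
By Bezout, the total intersection number is d * 3(d-2) = 13 * 33 = 429.
For a general curve every flex is ordinary, so each contributes
multiplicity 1 to C·Hess(C), and the number of distinct inflection
points is 3d(d-2).
Inflection points = 3*13*(13-2) = 3*13*11 = 429

429


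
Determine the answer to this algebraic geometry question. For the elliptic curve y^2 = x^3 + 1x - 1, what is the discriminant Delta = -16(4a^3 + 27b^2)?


Compute each component:
4a^3 = 4*1^3 = 4*1 = 4
27b^2 = 27*(-1)^2 = 27*1 = 27
4a^3 + 27b^2 = 4 + 27 = 31
Delta = -16*31 = -496

-496


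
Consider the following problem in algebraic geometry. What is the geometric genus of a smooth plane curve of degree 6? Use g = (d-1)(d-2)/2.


Using the genus formula for smooth plane curves:
g = (d-1)(d-2)/2
g = (6-1)(6-2)/2
g = 5*4/2
g = 20/2 = 10

10


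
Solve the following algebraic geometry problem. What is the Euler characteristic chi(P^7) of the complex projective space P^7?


The complex projective space P^7 has one cell in each even real dimension 0, 2, ..., 14.
The cohomology groups are H^{2k}(P^7) = Z for k = 0,...,7, and 0 otherwise.
Euler characteristic = sum of Betti numbers = 1 per even-dimensional cohomology group.
chi(P^7) = 7 + 1 = 8

8


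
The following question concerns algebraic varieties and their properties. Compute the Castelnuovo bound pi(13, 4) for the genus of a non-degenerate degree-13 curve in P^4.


Castelnuovo's bound: write d - 1 = m(r-1) + epsilon with 0 <= epsilon < r-1.
d - 1 = 13 - 1 = 12
r - 1 = 4 - 1 = 3
12 = 4*3 + 0, so m = 4, epsilon = 0
pi(d, r) = m(m-1)(r-1)/2 + m*epsilon
= 4*3*3/2 + 4*0
= 36/2 + 0
= 18 + 0 = 18

18


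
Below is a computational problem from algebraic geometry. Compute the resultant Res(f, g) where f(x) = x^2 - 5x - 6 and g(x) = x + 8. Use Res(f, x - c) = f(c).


For Res(f, x - c), we evaluate f at x = c.
f(-8) = (-8)^2 - 5*(-8) - 6
= 64 + 40 - 6
= 104 - 6 = 98
Res(f, g) = 98

98


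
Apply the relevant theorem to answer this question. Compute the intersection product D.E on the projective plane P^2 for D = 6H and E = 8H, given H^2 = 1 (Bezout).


Using bilinearity of the intersection pairing on the projective plane P^2:
(aH).(bH) = ab * (H.H)
We have H^2 = 1 (Bezout).
D.E = (6H).(8H) = 6*8*1
= 48*1
= 48

48


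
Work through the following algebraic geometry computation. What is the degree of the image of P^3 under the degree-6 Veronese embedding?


The Veronese variety v_6(P^3) has degree d^r.
d^r = 6^3 = 216

216


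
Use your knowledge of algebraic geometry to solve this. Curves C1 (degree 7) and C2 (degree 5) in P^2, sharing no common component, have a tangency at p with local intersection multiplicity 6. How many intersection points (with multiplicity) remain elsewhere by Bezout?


By Bezout's theorem, the total intersection number is d1 * d2.
Total = 7 * 5 = 35
Intersection multiplicity at p = 6
Remaining intersections = 35 - 6 = 29

29


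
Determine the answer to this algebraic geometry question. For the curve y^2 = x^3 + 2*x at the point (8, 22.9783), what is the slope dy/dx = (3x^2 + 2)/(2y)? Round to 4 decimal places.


Using implicit differentiation of y^2 = x^3 + 2*x:
2y * dy/dx = 3x^2 + 2
dy/dx = (3x^2 + 2)/(2y)
Numerator: 3*8^2 + 2 = 194
Denominator: 2*22.9783 = 45.9566
dy/dx = 194/45.9566 = 4.2214

4.2214


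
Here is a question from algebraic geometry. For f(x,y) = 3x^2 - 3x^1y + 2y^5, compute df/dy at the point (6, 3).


df/dy = (-3)*x^1 + 5*2*y^4
At (6,3): (-3)*6^1 + 5*2*3^4
= -18 + 810
= 792

792


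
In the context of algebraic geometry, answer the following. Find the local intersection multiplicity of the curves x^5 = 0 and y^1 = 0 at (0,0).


The intersection multiplicity of V(x^a) and V(y^b) at the origin is:
I(O; V(x^5), V(y^1)) = dim_k(k[x,y]/(x^5, y^1))
A basis for k[x,y]/(x^5, y^1) is the set of monomials x^i * y^j
where 0 <= i < 5 and 0 <= j < 1.
The number of such monomials is 5 * 1 = 5

5


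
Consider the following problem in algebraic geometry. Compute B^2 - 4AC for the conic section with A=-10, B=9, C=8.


The discriminant of a conic Ax^2 + Bxy + Cy^2 + ... = 0 is B^2 - 4AC.
B^2 = 9^2 = 81
4AC = 4*(-10)*8 = -320
Discriminant = 81 + 320 = 401

401


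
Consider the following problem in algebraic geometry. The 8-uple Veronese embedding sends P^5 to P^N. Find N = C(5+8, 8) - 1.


The Veronese embedding v_d: P^n -> P^N maps each point to all
degree-d monomials in n+1 homogeneous coordinates.
N = C(n+d, d) - 1
N = C(5+8, 8) - 1
N = C(13, 8) - 1
C(13, 8) = 1287
N = 1287 - 1 = 1286

1286


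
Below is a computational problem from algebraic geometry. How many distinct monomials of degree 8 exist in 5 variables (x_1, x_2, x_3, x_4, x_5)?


The number of degree-8 monomials in 5 variables is C(d+n-1, n-1).
= C(8+5-1, 5-1) = C(12, 4)
= 495

495


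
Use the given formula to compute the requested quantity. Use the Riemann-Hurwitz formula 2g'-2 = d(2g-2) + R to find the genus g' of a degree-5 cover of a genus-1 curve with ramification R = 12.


Riemann-Hurwitz formula: 2g' - 2 = d(2g - 2) + R
Given: d = 5, g = 1, R = 12
2g' - 2 = 5*(2*1 - 2) + 12
2g' - 2 = 5*0 + 12
2g' - 2 = 0 + 12 = 12
2g' = 14
g' = 7

7


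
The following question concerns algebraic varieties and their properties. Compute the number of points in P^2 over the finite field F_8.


P^2(F_8) has (q^(n+1) - 1)/(q - 1) points.
= 8^2 + 8^1 + 8^0
= 64 + 8 + 1
= 73

73


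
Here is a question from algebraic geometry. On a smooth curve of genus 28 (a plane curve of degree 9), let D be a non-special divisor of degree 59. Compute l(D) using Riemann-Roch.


First, compute the genus of a smooth plane curve of degree 9:
g = (d-1)(d-2)/2 = (9-1)(9-2)/2 = 28
For a non-special divisor D (i.e., h^1(D) = 0), Riemann-Roch gives:
l(D) = deg(D) - g + 1
Since deg(D) = 59 >= 2g - 1 = 55, D is non-special.
l(D) = 59 - 28 + 1 = 32

32


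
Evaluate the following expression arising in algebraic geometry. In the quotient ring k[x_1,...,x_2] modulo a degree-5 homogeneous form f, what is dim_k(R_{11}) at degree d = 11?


For R = k[x_1,...,x_n]/(f) with f homogeneous of degree e:
The Hilbert series is (1 - t^e)/(1 - t)^n.
So h(d) = C(d+n-1, n-1) - C(d-e+n-1, n-1) for d >= e.
With n=2, e=5, d=11:
C(11+2-1, 2-1) = C(12, 1) = 12
C(11-5+2-1, 2-1) = C(7, 1) = 7
h(11) = 12 - 7 = 5

5


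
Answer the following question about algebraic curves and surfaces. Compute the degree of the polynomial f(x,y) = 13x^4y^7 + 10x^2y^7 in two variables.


Examine each term for its total degree (sum of exponents).
  Term '13x^4y^7' has total degree 4+7 = 11.
  Term '10x^2y^7' has total degree 2+7 = 9.
The maximum total degree among all terms is 11.

11


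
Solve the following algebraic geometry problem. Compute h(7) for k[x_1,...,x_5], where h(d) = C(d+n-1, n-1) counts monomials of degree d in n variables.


The Hilbert function for the polynomial ring in 5 variables is:
h(d) = C(d+n-1, n-1)
h(7) = C(7+5-1, 5-1) = C(11, 4)
= 11! / (4! * 7!)
= 330

330


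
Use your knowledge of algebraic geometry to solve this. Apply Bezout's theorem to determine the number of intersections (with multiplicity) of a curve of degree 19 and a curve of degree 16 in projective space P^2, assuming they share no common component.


Bezout's theorem states the intersection count equals the product of degrees.
Intersection count = 19 * 16 = 304

304


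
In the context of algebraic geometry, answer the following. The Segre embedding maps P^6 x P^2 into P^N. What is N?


The Segre embedding maps P^m x P^n into P^N via
all products of coordinates from each factor.
N = (m+1)(n+1) - 1
N = (6+1)(2+1) - 1
N = 7*3 - 1
N = 21 - 1 = 20

20


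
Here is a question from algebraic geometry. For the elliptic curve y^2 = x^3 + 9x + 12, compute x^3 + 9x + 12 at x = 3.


Compute x^3 + 9x + 12 at x = 3:
x^3 = 3^3 = 27
9*x = 9*3 = 27
Sum: 27 + 27 + 12 = 66

66


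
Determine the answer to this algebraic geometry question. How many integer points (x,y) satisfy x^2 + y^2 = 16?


Systematically check integer values of x where x^2 <= 16.
For each valid x, check if 16 - x^2 is a perfect square.
x=0: 16 - 0 = 16, sqrt = 4 (valid)
x=4: 16 - 16 = 0, sqrt = 0 (valid)
Total integer solutions found: 4

4


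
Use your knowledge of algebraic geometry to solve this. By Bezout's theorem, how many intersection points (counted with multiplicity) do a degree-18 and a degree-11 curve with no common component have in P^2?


Bezout's theorem states the intersection count equals the product of degrees.
Intersection count = 18 * 11 = 198

198


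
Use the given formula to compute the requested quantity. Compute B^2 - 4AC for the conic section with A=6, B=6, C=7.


The discriminant of a conic Ax^2 + Bxy + Cy^2 + ... = 0 is B^2 - 4AC.
B^2 = 6^2 = 36
4AC = 4*6*7 = 168
Discriminant = 36 - 168 = -132

-132


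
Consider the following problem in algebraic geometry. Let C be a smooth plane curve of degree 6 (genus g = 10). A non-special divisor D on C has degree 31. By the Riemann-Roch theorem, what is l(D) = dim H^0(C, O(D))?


First, compute the genus of a smooth plane curve of degree 6:
g = (d-1)(d-2)/2 = (6-1)(6-2)/2 = 10
For a non-special divisor D (i.e., h^1(D) = 0), Riemann-Roch gives:
l(D) = deg(D) - g + 1
Since deg(D) = 31 >= 2g - 1 = 19, D is non-special.
l(D) = 31 - 10 + 1 = 22

22


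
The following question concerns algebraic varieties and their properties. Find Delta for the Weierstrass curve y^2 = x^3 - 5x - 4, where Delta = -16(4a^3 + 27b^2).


Compute each component:
4a^3 = 4*(-5)^3 = 4*(-125) = -500
27b^2 = 27*(-4)^2 = 27*16 = 432
4a^3 + 27b^2 = -500 + 432 = -68
Delta = -16*(-68) = 1088

1088


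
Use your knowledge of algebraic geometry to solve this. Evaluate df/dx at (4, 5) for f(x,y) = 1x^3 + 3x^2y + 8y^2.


df/dx = 3*1*x^2 + 2*3*x^1*y
At (4,5): 3*1*4^2 + 2*3*4^1*5
= 48 + 120
= 168

168


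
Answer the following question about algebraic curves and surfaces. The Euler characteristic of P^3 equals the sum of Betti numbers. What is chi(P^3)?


The complex projective space P^3 has one cell in each even real dimension 0, 2, ..., 6.
The cohomology groups are H^{2k}(P^3) = Z for k = 0,...,3, and 0 otherwise.
Euler characteristic = sum of Betti numbers = 1 per even-dimensional cohomology group.
chi(P^3) = 3 + 1 = 4

4


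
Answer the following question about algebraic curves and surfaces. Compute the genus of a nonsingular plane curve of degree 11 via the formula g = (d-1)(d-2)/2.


Using the genus formula for smooth plane curves:
g = (d-1)(d-2)/2
g = (11-1)(11-2)/2
g = 10*9/2
g = 90/2 = 45

45


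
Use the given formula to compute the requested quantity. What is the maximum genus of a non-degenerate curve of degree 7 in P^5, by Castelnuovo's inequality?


Castelnuovo's bound: write d - 1 = m(r-1) + epsilon with 0 <= epsilon < r-1.
d - 1 = 7 - 1 = 6
r - 1 = 5 - 1 = 4
6 = 1*4 + 2, so m = 1, epsilon = 2
pi(d, r) = m(m-1)(r-1)/2 + m*epsilon
= 1*0*4/2 + 1*2
= 0/2 + 2
= 0 + 2 = 2

2


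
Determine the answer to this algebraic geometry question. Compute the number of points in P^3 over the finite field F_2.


P^3(F_2) has (q^(n+1) - 1)/(q - 1) points.
= 2^3 + 2^2 + 2^1 + 2^0
= 8 + 4 + 2 + 1
= 15

15


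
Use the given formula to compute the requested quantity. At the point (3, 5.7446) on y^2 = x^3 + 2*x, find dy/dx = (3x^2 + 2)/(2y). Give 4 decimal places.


Using implicit differentiation of y^2 = x^3 + 2*x:
2y * dy/dx = 3x^2 + 2
dy/dx = (3x^2 + 2)/(2y)
Numerator: 3*3^2 + 2 = 29
Denominator: 2*5.7446 = 11.4892
dy/dx = 29/11.4892 = 2.5241

2.5241


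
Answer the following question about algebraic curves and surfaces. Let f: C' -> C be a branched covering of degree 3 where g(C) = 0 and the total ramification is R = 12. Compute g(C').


Riemann-Hurwitz formula: 2g' - 2 = d(2g - 2) + R
Given: d = 3, g = 0, R = 12
2g' - 2 = 3*(2*0 - 2) + 12
2g' - 2 = 3*(-2) + 12
2g' - 2 = -6 + 12 = 6
2g' = 8
g' = 4

4


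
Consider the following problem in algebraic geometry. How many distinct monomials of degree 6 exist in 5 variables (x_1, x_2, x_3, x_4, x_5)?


The number of degree-6 monomials in 5 variables is C(d+n-1, n-1).
= C(6+5-1, 5-1) = C(10, 4)
= 210

210


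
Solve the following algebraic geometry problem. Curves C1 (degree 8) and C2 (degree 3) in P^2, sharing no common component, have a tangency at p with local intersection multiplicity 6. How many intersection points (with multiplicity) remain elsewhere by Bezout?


By Bezout's theorem, the total intersection number is d1 * d2.
Total = 8 * 3 = 24
Intersection multiplicity at p = 6
Remaining intersections = 24 - 6 = 18

18


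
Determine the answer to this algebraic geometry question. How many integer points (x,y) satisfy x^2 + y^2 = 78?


Systematically check integer values of x where x^2 <= 78.
For each valid x, check if 78 - x^2 is a perfect square.
Total integer solutions found: 0

0


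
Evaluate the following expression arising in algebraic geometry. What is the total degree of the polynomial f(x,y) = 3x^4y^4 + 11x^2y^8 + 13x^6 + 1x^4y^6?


Examine each term for its total degree (sum of exponents).
  Term '3x^4y^4' has total degree 4+4 = 8.
  Term '11x^2y^8' has total degree 2+8 = 10.
  Term '13x^6' has total degree 6+0 = 6.
  Term '1x^4y^6' has total degree 4+6 = 10.
The maximum total degree among all terms is 10.

10


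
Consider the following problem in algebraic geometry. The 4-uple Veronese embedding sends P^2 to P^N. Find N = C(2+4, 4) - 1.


The Veronese embedding v_d: P^n -> P^N maps each point to all
degree-d monomials in n+1 homogeneous coordinates.
N = C(n+d, d) - 1
N = C(2+4, 4) - 1
N = C(6, 4) - 1
C(6, 4) = 15
N = 15 - 1 = 14

14


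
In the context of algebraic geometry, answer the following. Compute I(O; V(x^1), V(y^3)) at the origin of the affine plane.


The intersection multiplicity of V(x^a) and V(y^b) at the origin is:
I(O; V(x^1), V(y^3)) = dim_k(k[x,y]/(x^1, y^3))
A basis for k[x,y]/(x^1, y^3) is the set of monomials x^i * y^j
where 0 <= i < 1 and 0 <= j < 3.
The number of such monomials is 1 * 3 = 3

3


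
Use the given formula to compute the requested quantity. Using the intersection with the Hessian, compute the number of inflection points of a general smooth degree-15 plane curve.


For a general smooth plane curve C of degree d, the inflection points are
the intersection of C with its Hessian curve, which has degree 3(d-2).
By Bezout, the total intersection number is d * 3(d-2) = 15 * 39 = 585.
For a general curve every flex is ordinary, so each contributes
multiplicity 1 to C·Hess(C), and the number of distinct inflection
points is 3d(d-2).
Inflection points = 3*15*(15-2) = 3*15*13 = 585

585


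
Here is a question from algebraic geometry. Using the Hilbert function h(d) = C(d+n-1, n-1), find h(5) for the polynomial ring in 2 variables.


The Hilbert function for the polynomial ring in 2 variables is:
h(d) = C(d+n-1, n-1)
h(5) = C(5+2-1, 2-1) = C(6, 1)
= 6! / (1! * 5!)
= 6

6


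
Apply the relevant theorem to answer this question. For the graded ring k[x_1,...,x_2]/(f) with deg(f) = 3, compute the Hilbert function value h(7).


For R = k[x_1,...,x_n]/(f) with f homogeneous of degree e:
The Hilbert series is (1 - t^e)/(1 - t)^n.
So h(d) = C(d+n-1, n-1) - C(d-e+n-1, n-1) for d >= e.
With n=2, e=3, d=7:
C(7+2-1, 2-1) = C(8, 1) = 8
C(7-3+2-1, 2-1) = C(5, 1) = 5
h(7) = 8 - 5 = 3

3


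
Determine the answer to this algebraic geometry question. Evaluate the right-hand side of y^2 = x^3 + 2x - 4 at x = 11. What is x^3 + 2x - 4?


Compute x^3 + 2x - 4 at x = 11:
x^3 = 11^3 = 1331
2*x = 2*11 = 22
Sum: 1331 + 22 - 4 = 1349

1349


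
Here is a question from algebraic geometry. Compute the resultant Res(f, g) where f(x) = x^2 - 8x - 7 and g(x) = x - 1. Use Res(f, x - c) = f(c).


For Res(f, x - c), we evaluate f at x = c.
f(1) = 1^2 - 8*1 - 7
= 1 - 8 - 7
= -7 - 7 = -14
Res(f, g) = -14

-14


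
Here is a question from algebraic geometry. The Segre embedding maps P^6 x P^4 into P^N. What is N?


The Segre embedding maps P^m x P^n into P^N via
all products of coordinates from each factor.
N = (m+1)(n+1) - 1
N = (6+1)(4+1) - 1
N = 7*5 - 1
N = 35 - 1 = 34

34


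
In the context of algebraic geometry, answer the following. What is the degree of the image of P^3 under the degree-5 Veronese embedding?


The Veronese variety v_5(P^3) has degree d^r.
d^r = 5^3 = 125

125


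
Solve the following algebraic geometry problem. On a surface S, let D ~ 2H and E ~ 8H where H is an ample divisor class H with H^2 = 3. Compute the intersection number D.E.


Using bilinearity of the intersection pairing on a surface S:
(aH).(bH) = ab * (H.H)
We have H^2 = 3.
D.E = (2H).(8H) = 2*8*3
= 16*3
= 48

48


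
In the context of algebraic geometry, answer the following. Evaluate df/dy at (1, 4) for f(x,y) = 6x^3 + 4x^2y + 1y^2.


df/dy = 4*x^2 + 2*1*y^1
At (1,4): 4*1^2 + 2*1*4^1
= 4 + 8
= 12

12


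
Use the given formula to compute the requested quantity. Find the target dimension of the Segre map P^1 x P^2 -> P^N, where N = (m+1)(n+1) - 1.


The Segre embedding maps P^m x P^n into P^N via
all products of coordinates from each factor.
N = (m+1)(n+1) - 1
N = (1+1)(2+1) - 1
N = 2*3 - 1
N = 6 - 1 = 5

5


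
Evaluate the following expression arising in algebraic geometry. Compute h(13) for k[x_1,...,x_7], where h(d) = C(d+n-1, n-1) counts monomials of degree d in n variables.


The Hilbert function for the polynomial ring in 7 variables is:
h(d) = C(d+n-1, n-1)
h(13) = C(13+7-1, 7-1) = C(19, 6)
= 19! / (6! * 13!)
= 27132

27132


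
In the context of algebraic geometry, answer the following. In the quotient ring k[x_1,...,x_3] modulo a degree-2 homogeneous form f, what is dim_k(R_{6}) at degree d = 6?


For R = k[x_1,...,x_n]/(f) with f homogeneous of degree e:
The Hilbert series is (1 - t^e)/(1 - t)^n.
So h(d) = C(d+n-1, n-1) - C(d-e+n-1, n-1) for d >= e.
With n=3, e=2, d=6:
C(6+3-1, 3-1) = C(8, 2) = 28
C(6-2+3-1, 3-1) = C(6, 2) = 15
h(6) = 28 - 15 = 13

13


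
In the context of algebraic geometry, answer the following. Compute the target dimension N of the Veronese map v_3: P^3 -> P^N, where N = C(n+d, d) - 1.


The Veronese embedding v_d: P^n -> P^N maps each point to all
degree-d monomials in n+1 homogeneous coordinates.
N = C(n+d, d) - 1
N = C(3+3, 3) - 1
N = C(6, 3) - 1
C(6, 3) = 20
N = 20 - 1 = 19

19


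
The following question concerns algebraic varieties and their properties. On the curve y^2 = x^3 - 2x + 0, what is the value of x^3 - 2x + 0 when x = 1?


Compute x^3 - 2x + 0 at x = 1:
x^3 = 1^3 = 1
(-2)*x = (-2)*1 = -2
Sum: 1 - 2 + 0 = -1

-1


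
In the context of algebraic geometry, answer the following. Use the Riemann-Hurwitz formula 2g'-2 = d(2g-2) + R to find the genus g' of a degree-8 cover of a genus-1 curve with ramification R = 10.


Riemann-Hurwitz formula: 2g' - 2 = d(2g - 2) + R
Given: d = 8, g = 1, R = 10
2g' - 2 = 8*(2*1 - 2) + 10
2g' - 2 = 8*0 + 10
2g' - 2 = 0 + 10 = 10
2g' = 12
g' = 6

6


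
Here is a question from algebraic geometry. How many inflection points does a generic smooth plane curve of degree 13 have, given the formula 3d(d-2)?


For a general smooth plane curve C of degree d, the inflection points are
the intersection of C with its Hessian curve, which has degree 3(d-2).
By Bezout, the total intersection number is d * 3(d-2) = 13 * 33 = 429.
For a general curve every flex is ordinary, so each contributes
multiplicity 1 to C·Hess(C), and the number of distinct inflection
points is 3d(d-2).
Inflection points = 3*13*(13-2) = 3*13*11 = 429

429


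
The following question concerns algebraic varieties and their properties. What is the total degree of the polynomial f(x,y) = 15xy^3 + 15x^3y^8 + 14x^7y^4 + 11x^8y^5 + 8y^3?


Examine each term for its total degree (sum of exponents).
  Term '15xy^3' has total degree 1+3 = 4.
  Term '15x^3y^8' has total degree 3+8 = 11.
  Term '14x^7y^4' has total degree 7+4 = 11.
  Term '11x^8y^5' has total degree 8+5 = 13.
  Term '8y^3' has total degree 0+3 = 3.
The maximum total degree among all terms is 13.

13


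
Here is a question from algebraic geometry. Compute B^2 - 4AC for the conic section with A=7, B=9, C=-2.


The discriminant of a conic Ax^2 + Bxy + Cy^2 + ... = 0 is B^2 - 4AC.
B^2 = 9^2 = 81
4AC = 4*7*(-2) = -56
Discriminant = 81 + 56 = 137

137


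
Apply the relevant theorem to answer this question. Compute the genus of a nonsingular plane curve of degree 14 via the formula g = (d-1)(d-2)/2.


Using the genus formula for smooth plane curves:
g = (d-1)(d-2)/2
g = (14-1)(14-2)/2
g = 13*12/2
g = 156/2 = 78

78


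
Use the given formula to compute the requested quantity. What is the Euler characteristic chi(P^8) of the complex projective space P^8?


The complex projective space P^8 has one cell in each even real dimension 0, 2, ..., 16.
The cohomology groups are H^{2k}(P^8) = Z for k = 0,...,8, and 0 otherwise.
Euler characteristic = sum of Betti numbers = 1 per even-dimensional cohomology group.
chi(P^8) = 8 + 1 = 9

9


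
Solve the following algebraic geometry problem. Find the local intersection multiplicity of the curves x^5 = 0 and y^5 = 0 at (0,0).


The intersection multiplicity of V(x^a) and V(y^b) at the origin is:
I(O; V(x^5), V(y^5)) = dim_k(k[x,y]/(x^5, y^5))
A basis for k[x,y]/(x^5, y^5) is the set of monomials x^i * y^j
where 0 <= i < 5 and 0 <= j < 5.
The number of such monomials is 5 * 5 = 25

25


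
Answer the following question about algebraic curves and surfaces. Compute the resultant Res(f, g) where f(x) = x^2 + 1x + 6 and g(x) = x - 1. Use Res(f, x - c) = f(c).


For Res(f, x - c), we evaluate f at x = c.
f(1) = 1^2 + 1*1 + 6
= 1 + 1 + 6
= 2 + 6 = 8
Res(f, g) = 8

8


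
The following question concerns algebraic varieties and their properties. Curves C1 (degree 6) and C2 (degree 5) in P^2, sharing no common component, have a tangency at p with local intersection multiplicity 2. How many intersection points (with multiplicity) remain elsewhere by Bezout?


By Bezout's theorem, the total intersection number is d1 * d2.
Total = 6 * 5 = 30
Intersection multiplicity at p = 2
Remaining intersections = 30 - 2 = 28

28


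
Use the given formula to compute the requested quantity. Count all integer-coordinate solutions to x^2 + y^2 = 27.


Systematically check integer values of x where x^2 <= 27.
For each valid x, check if 27 - x^2 is a perfect square.
Total integer solutions found: 0

0


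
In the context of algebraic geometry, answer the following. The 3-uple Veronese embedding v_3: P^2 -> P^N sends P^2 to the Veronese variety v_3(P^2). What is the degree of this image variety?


The Veronese variety v_3(P^2) has degree d^r.
d^r = 3^2 = 9

9


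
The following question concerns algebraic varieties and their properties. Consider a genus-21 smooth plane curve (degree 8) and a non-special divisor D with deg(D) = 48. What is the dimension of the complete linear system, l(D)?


First, compute the genus of a smooth plane curve of degree 8:
g = (d-1)(d-2)/2 = (8-1)(8-2)/2 = 21
For a non-special divisor D (i.e., h^1(D) = 0), Riemann-Roch gives:
l(D) = deg(D) - g + 1
Since deg(D) = 48 >= 2g - 1 = 41, D is non-special.
l(D) = 48 - 21 + 1 = 28

28


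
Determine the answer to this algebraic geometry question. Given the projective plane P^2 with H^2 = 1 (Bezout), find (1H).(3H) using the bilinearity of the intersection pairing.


Using bilinearity of the intersection pairing on the projective plane P^2:
(aH).(bH) = ab * (H.H)
We have H^2 = 1 (Bezout).
D.E = (1H).(3H) = 1*3*1
= 3*1
= 3

3


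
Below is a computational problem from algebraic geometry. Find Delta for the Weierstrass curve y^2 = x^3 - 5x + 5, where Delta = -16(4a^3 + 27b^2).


Compute each component:
4a^3 = 4*(-5)^3 = 4*(-125) = -500
27b^2 = 27*5^2 = 27*25 = 675
4a^3 + 27b^2 = -500 + 675 = 175
Delta = -16*175 = -2800

-2800


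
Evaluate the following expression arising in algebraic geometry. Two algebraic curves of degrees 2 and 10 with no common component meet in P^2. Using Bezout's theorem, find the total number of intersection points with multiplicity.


Bezout's theorem states the intersection count equals the product of degrees.
Intersection count = 2 * 10 = 20

20


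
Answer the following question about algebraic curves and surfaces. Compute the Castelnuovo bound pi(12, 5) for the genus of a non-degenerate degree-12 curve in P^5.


Castelnuovo's bound: write d - 1 = m(r-1) + epsilon with 0 <= epsilon < r-1.
d - 1 = 12 - 1 = 11
r - 1 = 5 - 1 = 4
11 = 2*4 + 3, so m = 2, epsilon = 3
pi(d, r) = m(m-1)(r-1)/2 + m*epsilon
= 2*1*4/2 + 2*3
= 8/2 + 6
= 4 + 6 = 10

10


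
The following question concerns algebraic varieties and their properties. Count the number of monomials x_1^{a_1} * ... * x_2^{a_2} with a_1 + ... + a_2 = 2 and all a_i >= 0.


The number of degree-2 monomials in 2 variables is C(d+n-1, n-1).
= C(2+2-1, 2-1) = C(3, 1)
= 3

3


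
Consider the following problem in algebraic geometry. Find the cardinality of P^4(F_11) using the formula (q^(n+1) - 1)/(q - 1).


P^4(F_11) has (q^(n+1) - 1)/(q - 1) points.
= 11^4 + 11^3 + 11^2 + 11^1 + 11^0
= 14641 + 1331 + 121 + 11 + 1
= 16105

16105


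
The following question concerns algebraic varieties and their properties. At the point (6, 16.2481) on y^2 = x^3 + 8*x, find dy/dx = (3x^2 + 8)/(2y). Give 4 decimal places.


Using implicit differentiation of y^2 = x^3 + 8*x:
2y * dy/dx = 3x^2 + 8
dy/dx = (3x^2 + 8)/(2y)
Numerator: 3*6^2 + 8 = 116
Denominator: 2*16.2481 = 32.4962
dy/dx = 116/32.4962 = 3.5696

3.5696


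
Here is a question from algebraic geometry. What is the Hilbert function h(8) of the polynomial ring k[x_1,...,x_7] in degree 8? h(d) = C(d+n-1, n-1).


The Hilbert function for the polynomial ring in 7 variables is:
h(d) = C(d+n-1, n-1)
h(8) = C(8+7-1, 7-1) = C(14, 6)
= 14! / (6! * 8!)
= 3003

3003


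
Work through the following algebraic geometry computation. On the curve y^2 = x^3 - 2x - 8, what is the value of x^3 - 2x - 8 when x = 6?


Compute x^3 - 2x - 8 at x = 6:
x^3 = 6^3 = 216
(-2)*x = (-2)*6 = -12
Sum: 216 - 12 - 8 = 196

196


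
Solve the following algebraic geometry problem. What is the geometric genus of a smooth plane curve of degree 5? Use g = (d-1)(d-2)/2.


Using the genus formula for smooth plane curves:
g = (d-1)(d-2)/2
g = (5-1)(5-2)/2
g = 4*3/2
g = 12/2 = 6

6


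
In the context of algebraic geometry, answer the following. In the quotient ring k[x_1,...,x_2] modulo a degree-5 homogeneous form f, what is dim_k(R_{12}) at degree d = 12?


For R = k[x_1,...,x_n]/(f) with f homogeneous of degree e:
The Hilbert series is (1 - t^e)/(1 - t)^n.
So h(d) = C(d+n-1, n-1) - C(d-e+n-1, n-1) for d >= e.
With n=2, e=5, d=12:
C(12+2-1, 2-1) = C(13, 1) = 13
C(12-5+2-1, 2-1) = C(8, 1) = 8
h(12) = 13 - 8 = 5

5


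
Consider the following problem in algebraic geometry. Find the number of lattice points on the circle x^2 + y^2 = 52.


Systematically check integer values of x where x^2 <= 52.
For each valid x, check if 52 - x^2 is a perfect square.
x=4: 52 - 16 = 36, sqrt = 6 (valid)
x=6: 52 - 36 = 16, sqrt = 4 (valid)
Total integer solutions found: 8

8


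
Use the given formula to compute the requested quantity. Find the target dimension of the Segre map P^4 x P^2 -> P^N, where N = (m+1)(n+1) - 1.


The Segre embedding maps P^m x P^n into P^N via
all products of coordinates from each factor.
N = (m+1)(n+1) - 1
N = (4+1)(2+1) - 1
N = 5*3 - 1
N = 15 - 1 = 14

14


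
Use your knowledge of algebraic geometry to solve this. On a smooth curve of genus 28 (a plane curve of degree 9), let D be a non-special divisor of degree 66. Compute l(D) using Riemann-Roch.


First, compute the genus of a smooth plane curve of degree 9:
g = (d-1)(d-2)/2 = (9-1)(9-2)/2 = 28
For a non-special divisor D (i.e., h^1(D) = 0), Riemann-Roch gives:
l(D) = deg(D) - g + 1
Since deg(D) = 66 >= 2g - 1 = 55, D is non-special.
l(D) = 66 - 28 + 1 = 39

39


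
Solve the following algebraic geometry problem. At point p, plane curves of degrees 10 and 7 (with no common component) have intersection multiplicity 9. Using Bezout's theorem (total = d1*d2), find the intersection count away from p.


By Bezout's theorem, the total intersection number is d1 * d2.
Total = 10 * 7 = 70
Intersection multiplicity at p = 9
Remaining intersections = 70 - 9 = 61

61


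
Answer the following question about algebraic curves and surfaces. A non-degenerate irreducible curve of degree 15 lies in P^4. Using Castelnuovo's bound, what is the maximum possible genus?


Castelnuovo's bound: write d - 1 = m(r-1) + epsilon with 0 <= epsilon < r-1.
d - 1 = 15 - 1 = 14
r - 1 = 4 - 1 = 3
14 = 4*3 + 2, so m = 4, epsilon = 2
pi(d, r) = m(m-1)(r-1)/2 + m*epsilon
= 4*3*3/2 + 4*2
= 36/2 + 8
= 18 + 8 = 26

26


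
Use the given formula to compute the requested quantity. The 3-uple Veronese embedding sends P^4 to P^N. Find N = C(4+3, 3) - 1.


The Veronese embedding v_d: P^n -> P^N maps each point to all
degree-d monomials in n+1 homogeneous coordinates.
N = C(n+d, d) - 1
N = C(4+3, 3) - 1
N = C(7, 3) - 1
C(7, 3) = 35
N = 35 - 1 = 34

34


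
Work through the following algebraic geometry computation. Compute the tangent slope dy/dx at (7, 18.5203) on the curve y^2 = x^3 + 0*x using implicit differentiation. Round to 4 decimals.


Using implicit differentiation of y^2 = x^3 + 0*x:
2y * dy/dx = 3x^2 + 0
dy/dx = (3x^2 + 0)/(2y)
Numerator: 3*7^2 + 0 = 147
Denominator: 2*18.5203 = 37.0406
dy/dx = 147/37.0406 = 3.9686

3.9686


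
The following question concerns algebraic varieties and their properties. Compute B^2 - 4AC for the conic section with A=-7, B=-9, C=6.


The discriminant of a conic Ax^2 + Bxy + Cy^2 + ... = 0 is B^2 - 4AC.
B^2 = (-9)^2 = 81
4AC = 4*(-7)*6 = -168
Discriminant = 81 + 168 = 249

249


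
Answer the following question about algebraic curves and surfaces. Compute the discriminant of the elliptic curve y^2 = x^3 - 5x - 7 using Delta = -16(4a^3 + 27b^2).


Compute each component:
4a^3 = 4*(-5)^3 = 4*(-125) = -500
27b^2 = 27*(-7)^2 = 27*49 = 1323
4a^3 + 27b^2 = -500 + 1323 = 823
Delta = -16*823 = -13168

-13168


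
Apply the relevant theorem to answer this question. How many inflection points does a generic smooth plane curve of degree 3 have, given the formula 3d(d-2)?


For a general smooth plane curve C of degree d, the inflection points are
the intersection of C with its Hessian curve, which has degree 3(d-2).
By Bezout, the total intersection number is d * 3(d-2) = 3 * 3 = 9.
For a general curve every flex is ordinary, so each contributes
multiplicity 1 to C·Hess(C), and the number of distinct inflection
points is 3d(d-2).
Inflection points = 3*3*(3-2) = 3*3*1 = 9

9


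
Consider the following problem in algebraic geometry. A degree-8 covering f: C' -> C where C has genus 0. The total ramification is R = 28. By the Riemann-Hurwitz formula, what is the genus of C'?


Riemann-Hurwitz formula: 2g' - 2 = d(2g - 2) + R
Given: d = 8, g = 0, R = 28
2g' - 2 = 8*(2*0 - 2) + 28
2g' - 2 = 8*(-2) + 28
2g' - 2 = -16 + 28 = 12
2g' = 14
g' = 7

7


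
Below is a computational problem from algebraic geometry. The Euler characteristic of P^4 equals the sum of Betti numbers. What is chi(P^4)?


The complex projective space P^4 has one cell in each even real dimension 0, 2, ..., 8.
The cohomology groups are H^{2k}(P^4) = Z for k = 0,...,4, and 0 otherwise.
Euler characteristic = sum of Betti numbers = 1 per even-dimensional cohomology group.
chi(P^4) = 4 + 1 = 5

5


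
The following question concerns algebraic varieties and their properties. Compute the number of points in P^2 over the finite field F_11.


P^2(F_11) has (q^(n+1) - 1)/(q - 1) points.
= 11^2 + 11^1 + 11^0
= 121 + 11 + 1
= 133

133
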